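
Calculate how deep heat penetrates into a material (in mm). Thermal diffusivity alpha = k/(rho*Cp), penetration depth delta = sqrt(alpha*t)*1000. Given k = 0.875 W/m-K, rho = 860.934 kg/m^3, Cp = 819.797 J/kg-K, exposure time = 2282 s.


alpha = 0.875 / (860.934 * 819.797) = 1.2397e-06 m^2/s
alpha * t = 0.0028291
delta = sqrt(0.0028291) * 1000 = 53.189 mm

53.189 mm


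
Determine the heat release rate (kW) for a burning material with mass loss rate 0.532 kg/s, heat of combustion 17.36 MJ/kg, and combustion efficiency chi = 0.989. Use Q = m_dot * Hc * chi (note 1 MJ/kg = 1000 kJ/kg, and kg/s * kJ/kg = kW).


Hc = 17.36 MJ/kg = 17.36 * 1000 kJ/kg = 17360 kJ/kg
Q = 0.532 kg/s * 17360 kJ/kg * 0.989 = 9133.9 kW

9133.9 kW


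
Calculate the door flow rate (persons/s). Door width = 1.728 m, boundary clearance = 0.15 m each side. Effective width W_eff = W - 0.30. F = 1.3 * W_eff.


W_eff = 1.728 - 0.30 = 1.428 m
F = 1.3 * 1.428 = 1.8564 persons/s

1.8564 persons/s


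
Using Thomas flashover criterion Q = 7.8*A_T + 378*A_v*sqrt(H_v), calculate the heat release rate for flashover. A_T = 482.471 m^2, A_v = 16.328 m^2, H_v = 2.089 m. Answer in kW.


7.8*A_T = 3763.3
sqrt(H_v) = 1.4453
378*A_v*sqrt(H_v) = 8920.6
Q = 3763.3 + 8920.6 = 12684 kW

12684 kW


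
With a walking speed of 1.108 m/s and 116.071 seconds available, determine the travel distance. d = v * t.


d = 1.108 * 116.071 = 128.61 m

128.61 m


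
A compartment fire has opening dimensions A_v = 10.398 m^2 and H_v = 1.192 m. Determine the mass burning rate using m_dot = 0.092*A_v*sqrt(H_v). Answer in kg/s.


sqrt(H_v) = 1.0918
m_dot = 0.092 * 10.398 * 1.0918 = 1.0444 kg/s

1.0444 kg/s


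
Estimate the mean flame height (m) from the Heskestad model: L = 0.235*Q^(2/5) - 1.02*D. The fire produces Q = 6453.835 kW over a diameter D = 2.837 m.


Q^(2/5) = 33.414
0.235 * Q^(2/5) = 7.8523
1.02 * D = 2.8937
L = 4.9585 m

4.9585 m


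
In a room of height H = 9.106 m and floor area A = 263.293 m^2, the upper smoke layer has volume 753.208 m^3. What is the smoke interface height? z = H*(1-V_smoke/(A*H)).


V/(A*H) = 0.31416
1 - 0.31416 = 0.68584
z = 9.106 * 0.68584 = 6.2453 m

6.2453 m


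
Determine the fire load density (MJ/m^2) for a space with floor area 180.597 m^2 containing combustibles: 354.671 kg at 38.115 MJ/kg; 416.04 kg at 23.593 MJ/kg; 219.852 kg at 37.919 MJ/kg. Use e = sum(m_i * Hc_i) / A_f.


Total energy = 354.671*38.115 + 416.04*23.593 + 219.852*37.919
= 13518.29 + 9815.632 + 8336.568
= 31670.48 MJ
e = 31670.48 / 180.597 = 175.37 MJ/m^2

175.37 MJ/m^2


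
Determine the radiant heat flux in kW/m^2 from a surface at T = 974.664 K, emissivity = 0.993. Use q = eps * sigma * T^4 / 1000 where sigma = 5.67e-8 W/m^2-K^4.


T^4 = 9.0244e+11
q = 0.993 * 5.67e-8 * 9.0244e+11 / 1000 = 50.810 kW/m^2

50.810 kW/m^2


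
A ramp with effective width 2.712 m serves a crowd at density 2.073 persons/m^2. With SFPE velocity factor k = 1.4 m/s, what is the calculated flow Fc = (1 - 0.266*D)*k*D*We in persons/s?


1 - 0.266*D = 1 - 0.266*2.073 = 0.44858
Fs = 0.44858 * 1.4 * 2.073 = 1.3019 persons/(s*m)
Fc = 1.3019 * 2.712 = 3.5307 persons/s

3.5307 persons/s


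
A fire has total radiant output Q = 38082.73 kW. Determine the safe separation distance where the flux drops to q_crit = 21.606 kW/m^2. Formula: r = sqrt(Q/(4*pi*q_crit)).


4*pi*q_crit = 271.51
Q/(4*pi*q_crit) = 140.26
r = sqrt(140.26) = 11.843 m

11.843 m


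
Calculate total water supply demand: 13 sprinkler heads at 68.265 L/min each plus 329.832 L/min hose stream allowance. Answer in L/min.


Sprinkler demand = 13 * 68.265 = 887.445 L/min
Total = 887.445 + 329.832 = 1217.277 L/min

1217.277 L/min


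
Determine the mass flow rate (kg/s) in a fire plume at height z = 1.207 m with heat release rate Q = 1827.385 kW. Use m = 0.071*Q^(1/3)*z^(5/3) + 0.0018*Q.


Q^(1/3) = 12.226
z^(5/3) = 1.3683
First term = 0.071 * 12.226 * 1.3683 = 1.1877
Second term = 0.0018 * 1827.385 = 3.2893
m = 4.4770 kg/s

4.4770 kg/s


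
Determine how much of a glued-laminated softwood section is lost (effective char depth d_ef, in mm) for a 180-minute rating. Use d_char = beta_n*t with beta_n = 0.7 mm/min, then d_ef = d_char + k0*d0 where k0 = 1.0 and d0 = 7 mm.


d_char = 0.7 * 180 = 126 mm
d_ef = 126 + 1.0*7 = 133 mm

133 mm


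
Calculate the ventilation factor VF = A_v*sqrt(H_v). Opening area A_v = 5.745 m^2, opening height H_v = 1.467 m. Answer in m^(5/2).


sqrt(H_v) = 1.2112
VF = 5.745 * 1.2112 = 6.9583 m^(5/2)

6.9583 m^(5/2)


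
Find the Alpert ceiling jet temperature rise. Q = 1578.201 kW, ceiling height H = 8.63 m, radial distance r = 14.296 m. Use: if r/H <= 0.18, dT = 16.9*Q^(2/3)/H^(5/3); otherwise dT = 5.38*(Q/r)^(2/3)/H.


r/H = 14.296 / 8.63 = 1.6565
r/H > 0.18, so dT = 5.38*(Q/r)^(2/3)/H
Q/r = 110.39
(Q/r)^(2/3) = 23.013
dT = 5.38 * 23.013 / 8.63 = 14.346 K

14.346 K


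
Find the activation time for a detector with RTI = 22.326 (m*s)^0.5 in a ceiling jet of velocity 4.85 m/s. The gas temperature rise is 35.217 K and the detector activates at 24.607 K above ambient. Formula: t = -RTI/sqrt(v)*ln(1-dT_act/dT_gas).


dT_act/dT_gas = 0.69873
ln(1 - 0.69873) = -1.1997
t = -22.326 / sqrt(4.85) * -1.1997 = 12.163 s

12.163 s


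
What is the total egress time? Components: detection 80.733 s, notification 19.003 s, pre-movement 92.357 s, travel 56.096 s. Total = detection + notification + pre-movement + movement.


Total = 80.733 + 19.003 + 92.357 + 56.096 = 248.189 s

248.189 s


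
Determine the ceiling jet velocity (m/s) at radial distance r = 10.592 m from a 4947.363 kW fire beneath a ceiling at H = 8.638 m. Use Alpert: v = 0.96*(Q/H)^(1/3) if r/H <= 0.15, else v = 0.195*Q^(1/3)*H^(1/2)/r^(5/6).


r/H = 10.592 / 8.638 = 1.2262
r/H > 0.15, so v = 0.195*Q^(1/3)*H^(1/2)/r^(5/6)
Q^(1/3) = 17.040
H^(1/2) = 2.9390
r^(5/6) = 7.1474
v = 0.195 * 17.040 * 2.9390 / 7.1474 = 1.3663 m/s

1.3663 m/s


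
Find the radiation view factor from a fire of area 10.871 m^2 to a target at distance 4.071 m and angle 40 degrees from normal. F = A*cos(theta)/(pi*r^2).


cos(40 deg) = 0.76604
pi*r^2 = 52.066
F = 10.871 * 0.76604 / 52.066 = 0.15995

0.15995


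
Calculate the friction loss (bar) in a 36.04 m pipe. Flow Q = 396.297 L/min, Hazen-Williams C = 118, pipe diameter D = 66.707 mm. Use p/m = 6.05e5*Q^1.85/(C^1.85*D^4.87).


Q^1.85 = 64023
C^1.85 = 6807.4
D^4.87 = 7.6509e+08
p/m = 0.0074370 bar/m
p_total = 0.0074370 * 36.04 = 0.26803 bar

0.26803 bar


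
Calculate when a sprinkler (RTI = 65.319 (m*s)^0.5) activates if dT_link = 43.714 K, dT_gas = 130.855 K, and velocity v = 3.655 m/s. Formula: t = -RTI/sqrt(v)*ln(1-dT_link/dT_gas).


dT_link/dT_gas = 0.33406
ln(1 - 0.33406) = -0.40656
t = -65.319 / sqrt(3.655) * -0.40656 = 13.891 s

13.891 s


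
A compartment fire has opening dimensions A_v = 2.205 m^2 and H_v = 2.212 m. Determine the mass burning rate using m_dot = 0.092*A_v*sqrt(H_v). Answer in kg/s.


sqrt(H_v) = 1.4873
m_dot = 0.092 * 2.205 * 1.4873 = 0.30171 kg/s

0.30171 kg/s


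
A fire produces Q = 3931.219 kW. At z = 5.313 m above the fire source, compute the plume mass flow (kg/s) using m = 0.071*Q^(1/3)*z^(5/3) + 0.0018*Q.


Q^(1/3) = 15.782
z^(5/3) = 16.177
First term = 0.071 * 15.782 * 16.177 = 18.127
Second term = 0.0018 * 3931.219 = 7.0762
m = 25.204 kg/s

25.204 kg/s


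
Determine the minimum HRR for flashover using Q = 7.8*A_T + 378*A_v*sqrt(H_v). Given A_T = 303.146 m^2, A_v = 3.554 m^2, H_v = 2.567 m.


7.8*A_T = 2364.5
sqrt(H_v) = 1.6022
378*A_v*sqrt(H_v) = 2152.4
Q = 2364.5 + 2152.4 = 4516.9 kW

4516.9 kW


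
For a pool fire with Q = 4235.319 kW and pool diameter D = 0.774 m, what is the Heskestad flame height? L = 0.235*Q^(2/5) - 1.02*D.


Q^(2/5) = 28.233
0.235 * Q^(2/5) = 6.6347
1.02 * D = 0.78948
L = 5.8452 m

5.8452 m


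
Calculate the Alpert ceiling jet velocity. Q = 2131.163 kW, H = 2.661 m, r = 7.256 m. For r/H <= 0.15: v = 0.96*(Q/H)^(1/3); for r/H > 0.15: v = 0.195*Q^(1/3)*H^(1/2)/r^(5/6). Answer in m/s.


r/H = 7.256 / 2.661 = 2.7268
r/H > 0.15, so v = 0.195*Q^(1/3)*H^(1/2)/r^(5/6)
Q^(1/3) = 12.869
H^(1/2) = 1.6313
r^(5/6) = 5.2149
v = 0.195 * 12.869 * 1.6313 / 5.2149 = 0.78496 m/s

0.78496 m/s


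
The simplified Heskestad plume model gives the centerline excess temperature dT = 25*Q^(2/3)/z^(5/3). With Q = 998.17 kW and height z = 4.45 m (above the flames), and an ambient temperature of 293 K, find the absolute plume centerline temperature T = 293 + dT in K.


Q^(2/3) = 99.878
z^(5/3) = 12.039
dT = 25 * 99.878 / 12.039 = 207.40 K
T = 293 + 207.40 = 500.40 K

500.40 K


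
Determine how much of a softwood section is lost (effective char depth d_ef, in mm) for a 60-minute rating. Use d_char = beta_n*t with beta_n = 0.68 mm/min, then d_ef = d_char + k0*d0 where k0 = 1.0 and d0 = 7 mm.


d_char = 0.68 * 60 = 40.8 mm
d_ef = 40.8 + 1.0*7 = 47.8 mm

47.8 mm


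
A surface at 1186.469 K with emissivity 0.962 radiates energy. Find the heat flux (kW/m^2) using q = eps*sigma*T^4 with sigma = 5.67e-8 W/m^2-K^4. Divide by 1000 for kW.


T^4 = 1.9816e+12
q = 0.962 * 5.67e-8 * 1.9816e+12 / 1000 = 108.09 kW/m^2

108.09 kW/m^2


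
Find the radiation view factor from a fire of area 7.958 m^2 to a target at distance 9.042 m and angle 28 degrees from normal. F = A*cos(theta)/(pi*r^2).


cos(28 deg) = 0.88295
pi*r^2 = 256.85
F = 7.958 * 0.88295 / 256.85 = 0.027356

0.027356


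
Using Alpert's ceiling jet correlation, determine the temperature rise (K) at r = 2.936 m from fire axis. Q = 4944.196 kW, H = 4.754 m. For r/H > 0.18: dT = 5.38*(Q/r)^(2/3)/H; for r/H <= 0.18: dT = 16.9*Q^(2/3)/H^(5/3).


r/H = 2.936 / 4.754 = 0.61759
r/H > 0.18, so dT = 5.38*(Q/r)^(2/3)/H
Q/r = 1684.0
(Q/r)^(2/3) = 141.54
dT = 5.38 * 141.54 / 4.754 = 160.18 K

160.18 K


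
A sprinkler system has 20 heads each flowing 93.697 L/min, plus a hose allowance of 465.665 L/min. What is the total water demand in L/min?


Sprinkler demand = 20 * 93.697 = 1873.94 L/min
Total = 1873.94 + 465.665 = 2339.605 L/min

2339.605 L/min


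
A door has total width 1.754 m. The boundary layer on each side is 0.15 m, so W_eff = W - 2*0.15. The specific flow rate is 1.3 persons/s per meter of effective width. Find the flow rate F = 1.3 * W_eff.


W_eff = 1.754 - 0.30 = 1.454 m
F = 1.3 * 1.454 = 1.8902 persons/s

1.8902 persons/s


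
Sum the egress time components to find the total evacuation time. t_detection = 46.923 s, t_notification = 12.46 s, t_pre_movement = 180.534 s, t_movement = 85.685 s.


Total = 46.923 + 12.46 + 180.534 + 85.685 = 325.602 s

325.602 s


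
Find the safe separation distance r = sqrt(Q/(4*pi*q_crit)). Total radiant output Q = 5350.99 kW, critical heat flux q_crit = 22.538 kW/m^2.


4*pi*q_crit = 283.22
Q/(4*pi*q_crit) = 18.893
r = sqrt(18.893) = 4.3466 m

4.3466 m


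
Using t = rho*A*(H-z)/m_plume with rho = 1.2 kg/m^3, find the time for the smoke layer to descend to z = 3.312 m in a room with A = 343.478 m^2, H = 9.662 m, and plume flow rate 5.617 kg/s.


H - z = 6.35 m
t = 1.2 * 343.478 * 6.35 / 5.617 = 465.96 s

465.96 s


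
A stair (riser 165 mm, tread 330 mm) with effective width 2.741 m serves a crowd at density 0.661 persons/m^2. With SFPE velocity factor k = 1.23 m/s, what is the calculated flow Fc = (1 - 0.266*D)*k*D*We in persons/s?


1 - 0.266*D = 1 - 0.266*0.661 = 0.82417
Fs = 0.82417 * 1.23 * 0.661 = 0.67008 persons/(s*m)
Fc = 0.67008 * 2.741 = 1.8367 persons/s

1.8367 persons/s


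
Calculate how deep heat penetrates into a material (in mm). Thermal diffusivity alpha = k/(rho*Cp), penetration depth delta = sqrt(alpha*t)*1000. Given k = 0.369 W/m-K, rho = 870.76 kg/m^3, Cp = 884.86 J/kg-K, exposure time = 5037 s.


alpha = 0.369 / (870.76 * 884.86) = 4.7891e-07 m^2/s
alpha * t = 0.0024123
delta = sqrt(0.0024123) * 1000 = 49.115 mm

49.115 mm


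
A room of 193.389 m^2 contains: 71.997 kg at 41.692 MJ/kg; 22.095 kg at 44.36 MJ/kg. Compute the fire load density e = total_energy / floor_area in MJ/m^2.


Total energy = 71.997*41.692 + 22.095*44.36
= 3001.699 + 980.1342
= 3981.833 MJ
e = 3981.833 / 193.389 = 20.590 MJ/m^2

20.590 MJ/m^2


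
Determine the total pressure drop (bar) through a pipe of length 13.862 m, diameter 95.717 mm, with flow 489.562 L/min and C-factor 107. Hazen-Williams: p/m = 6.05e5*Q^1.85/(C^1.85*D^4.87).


Q^1.85 = 94655
C^1.85 = 5680.2
D^4.87 = 4.4403e+09
p/m = 0.0022705 bar/m
p_total = 0.0022705 * 13.862 = 0.031474 bar

0.031474 bar


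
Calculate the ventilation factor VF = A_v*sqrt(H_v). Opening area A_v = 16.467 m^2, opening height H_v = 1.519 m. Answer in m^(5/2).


sqrt(H_v) = 1.2325
VF = 16.467 * 1.2325 = 20.295 m^(5/2)

20.295 m^(5/2)


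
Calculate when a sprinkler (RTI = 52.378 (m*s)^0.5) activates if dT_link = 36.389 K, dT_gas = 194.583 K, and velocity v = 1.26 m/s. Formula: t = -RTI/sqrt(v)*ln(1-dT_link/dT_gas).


dT_link/dT_gas = 0.18701
ln(1 - 0.18701) = -0.20704
t = -52.378 / sqrt(1.26) * -0.20704 = 9.6608 s

9.6608 s


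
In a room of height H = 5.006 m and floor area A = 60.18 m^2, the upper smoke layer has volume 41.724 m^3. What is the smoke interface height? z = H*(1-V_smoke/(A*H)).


V/(A*H) = 0.13850
1 - 0.13850 = 0.86150
z = 5.006 * 0.86150 = 4.3127 m

4.3127 m


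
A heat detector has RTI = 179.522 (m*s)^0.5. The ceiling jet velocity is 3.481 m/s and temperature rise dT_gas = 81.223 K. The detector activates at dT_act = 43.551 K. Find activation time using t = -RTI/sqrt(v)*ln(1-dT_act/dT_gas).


dT_act/dT_gas = 0.53619
ln(1 - 0.53619) = -0.76828
t = -179.522 / sqrt(3.481) * -0.76828 = 73.924 s

73.924 s


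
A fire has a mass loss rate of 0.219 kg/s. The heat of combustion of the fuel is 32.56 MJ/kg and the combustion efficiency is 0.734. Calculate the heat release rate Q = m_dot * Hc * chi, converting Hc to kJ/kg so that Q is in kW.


Hc = 32.56 MJ/kg = 32.56 * 1000 kJ/kg = 32560 kJ/kg
Q = 0.219 kg/s * 32560 kJ/kg * 0.734 = 5233.9 kW

5233.9 kW


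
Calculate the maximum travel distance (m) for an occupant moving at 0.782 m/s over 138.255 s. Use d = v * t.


d = 0.782 * 138.255 = 108.12 m

108.12 m


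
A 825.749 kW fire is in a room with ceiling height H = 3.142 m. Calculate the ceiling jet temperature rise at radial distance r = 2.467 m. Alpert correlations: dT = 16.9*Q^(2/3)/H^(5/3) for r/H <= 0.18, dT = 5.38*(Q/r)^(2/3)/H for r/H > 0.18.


r/H = 2.467 / 3.142 = 0.78517
r/H > 0.18, so dT = 5.38*(Q/r)^(2/3)/H
Q/r = 334.72
(Q/r)^(2/3) = 48.208
dT = 5.38 * 48.208 / 3.142 = 82.546 K

82.546 K


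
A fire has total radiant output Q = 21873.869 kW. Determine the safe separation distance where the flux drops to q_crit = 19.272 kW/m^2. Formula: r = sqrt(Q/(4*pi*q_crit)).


4*pi*q_crit = 242.18
Q/(4*pi*q_crit) = 90.321
r = sqrt(90.321) = 9.5037 m

9.5037 m


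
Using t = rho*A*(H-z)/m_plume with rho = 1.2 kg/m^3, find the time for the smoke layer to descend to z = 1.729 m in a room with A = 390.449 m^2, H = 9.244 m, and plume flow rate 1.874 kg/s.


H - z = 7.515 m
t = 1.2 * 390.449 * 7.515 / 1.874 = 1878.9 s

1878.9 s


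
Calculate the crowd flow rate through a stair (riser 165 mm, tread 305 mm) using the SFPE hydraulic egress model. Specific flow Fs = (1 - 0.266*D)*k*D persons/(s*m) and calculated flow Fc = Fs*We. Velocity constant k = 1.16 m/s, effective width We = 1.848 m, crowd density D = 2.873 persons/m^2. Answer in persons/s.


1 - 0.266*D = 1 - 0.266*2.873 = 0.23578
Fs = 0.23578 * 1.16 * 2.873 = 0.78579 persons/(s*m)
Fc = 0.78579 * 1.848 = 1.4521 persons/s

1.4521 persons/s


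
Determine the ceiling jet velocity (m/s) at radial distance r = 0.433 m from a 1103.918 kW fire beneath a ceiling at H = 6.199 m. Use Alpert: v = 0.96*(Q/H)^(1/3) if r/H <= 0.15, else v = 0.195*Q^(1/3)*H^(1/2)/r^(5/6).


r/H = 0.433 / 6.199 = 0.069850
r/H <= 0.15, so v = 0.96*(Q/H)^(1/3)
Q/H = 178.08
(Q/H)^(1/3) = 5.6261
v = 0.96 * 5.6261 = 5.4010 m/s

5.4010 m/s


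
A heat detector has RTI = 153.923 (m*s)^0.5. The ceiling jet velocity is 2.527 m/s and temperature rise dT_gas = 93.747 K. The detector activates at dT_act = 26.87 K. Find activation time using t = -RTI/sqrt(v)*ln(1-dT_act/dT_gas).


dT_act/dT_gas = 0.28662
ln(1 - 0.28662) = -0.33774
t = -153.923 / sqrt(2.527) * -0.33774 = 32.703 s

32.703 s


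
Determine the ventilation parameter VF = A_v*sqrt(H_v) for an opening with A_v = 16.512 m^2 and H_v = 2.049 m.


sqrt(H_v) = 1.4314
VF = 16.512 * 1.4314 = 23.636 m^(5/2)

23.636 m^(5/2)


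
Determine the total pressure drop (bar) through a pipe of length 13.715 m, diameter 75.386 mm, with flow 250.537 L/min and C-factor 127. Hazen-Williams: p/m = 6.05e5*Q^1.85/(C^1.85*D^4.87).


Q^1.85 = 27410
C^1.85 = 7799.0
D^4.87 = 1.3881e+09
p/m = 0.0015319 bar/m
p_total = 0.0015319 * 13.715 = 0.021010 bar

0.021010 bar


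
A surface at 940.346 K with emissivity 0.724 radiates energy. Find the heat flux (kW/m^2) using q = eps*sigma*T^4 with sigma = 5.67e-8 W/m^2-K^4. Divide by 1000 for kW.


T^4 = 7.8190e+11
q = 0.724 * 5.67e-8 * 7.8190e+11 / 1000 = 32.098 kW/m^2

32.098 kW/m^2


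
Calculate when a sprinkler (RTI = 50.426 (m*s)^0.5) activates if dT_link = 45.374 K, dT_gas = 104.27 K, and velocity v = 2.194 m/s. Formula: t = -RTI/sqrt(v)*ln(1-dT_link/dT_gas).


dT_link/dT_gas = 0.43516
ln(1 - 0.43516) = -0.57121
t = -50.426 / sqrt(2.194) * -0.57121 = 19.446 s

19.446 s


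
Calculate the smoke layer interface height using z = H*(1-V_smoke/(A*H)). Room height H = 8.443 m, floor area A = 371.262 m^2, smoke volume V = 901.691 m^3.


V/(A*H) = 0.28766
1 - 0.28766 = 0.71234
z = 8.443 * 0.71234 = 6.0143 m

6.0143 m


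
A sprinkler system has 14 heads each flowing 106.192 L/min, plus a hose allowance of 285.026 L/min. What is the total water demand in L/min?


Sprinkler demand = 14 * 106.192 = 1486.688 L/min
Total = 1486.688 + 285.026 = 1771.714 L/min

1771.714 L/min


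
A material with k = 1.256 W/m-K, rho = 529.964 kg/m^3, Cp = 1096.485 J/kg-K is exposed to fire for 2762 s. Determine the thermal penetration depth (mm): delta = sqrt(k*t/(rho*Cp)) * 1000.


alpha = 1.256 / (529.964 * 1096.485) = 2.1614e-06 m^2/s
alpha * t = 0.0059699
delta = sqrt(0.0059699) * 1000 = 77.265 mm

77.265 mm


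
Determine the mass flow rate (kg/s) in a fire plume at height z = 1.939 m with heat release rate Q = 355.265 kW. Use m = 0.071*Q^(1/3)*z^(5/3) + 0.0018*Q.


Q^(1/3) = 7.0825
z^(5/3) = 3.0151
First term = 0.071 * 7.0825 * 3.0151 = 1.5161
Second term = 0.0018 * 355.265 = 0.63948
m = 2.1556 kg/s

2.1556 kg/s


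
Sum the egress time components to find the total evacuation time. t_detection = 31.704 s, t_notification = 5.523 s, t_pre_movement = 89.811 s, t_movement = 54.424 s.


Total = 31.704 + 5.523 + 89.811 + 54.424 = 181.462 s

181.462 s


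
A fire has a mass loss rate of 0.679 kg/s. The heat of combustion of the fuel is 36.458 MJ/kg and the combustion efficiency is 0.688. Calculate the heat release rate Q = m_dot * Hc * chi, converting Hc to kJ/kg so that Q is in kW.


Hc = 36.458 MJ/kg = 36.458 * 1000 kJ/kg = 36458 kJ/kg
Q = 0.679 kg/s * 36458 kJ/kg * 0.688 = 17031 kW

17031 kW


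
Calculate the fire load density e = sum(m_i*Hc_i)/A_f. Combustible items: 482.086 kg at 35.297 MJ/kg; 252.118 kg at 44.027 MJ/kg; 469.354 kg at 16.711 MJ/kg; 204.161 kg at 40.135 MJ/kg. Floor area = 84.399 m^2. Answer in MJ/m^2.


Total energy = 482.086*35.297 + 252.118*44.027 + 469.354*16.711 + 204.161*40.135
= 17016.19 + 11100.00 + 7843.375 + 8194.002
= 44153.57 MJ
e = 44153.57 / 84.399 = 523.15 MJ/m^2

523.15 MJ/m^2


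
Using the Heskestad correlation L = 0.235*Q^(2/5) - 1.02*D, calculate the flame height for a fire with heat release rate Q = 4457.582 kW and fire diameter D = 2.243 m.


Q^(2/5) = 28.816
0.235 * Q^(2/5) = 6.7719
1.02 * D = 2.2879
L = 4.4840 m

4.4840 m


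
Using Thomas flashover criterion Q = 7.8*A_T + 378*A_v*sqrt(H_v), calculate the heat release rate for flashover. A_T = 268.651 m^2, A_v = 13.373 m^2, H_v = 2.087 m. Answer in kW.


7.8*A_T = 2095.5
sqrt(H_v) = 1.4446
378*A_v*sqrt(H_v) = 7302.7
Q = 2095.5 + 7302.7 = 9398.2 kW

9398.2 kW


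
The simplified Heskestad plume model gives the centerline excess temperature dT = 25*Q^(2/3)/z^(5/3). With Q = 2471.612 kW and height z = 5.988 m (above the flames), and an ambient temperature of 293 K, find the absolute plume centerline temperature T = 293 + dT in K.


Q^(2/3) = 182.80
z^(5/3) = 19.746
dT = 25 * 182.80 / 19.746 = 231.45 K
T = 293 + 231.45 = 524.45 K

524.45 K


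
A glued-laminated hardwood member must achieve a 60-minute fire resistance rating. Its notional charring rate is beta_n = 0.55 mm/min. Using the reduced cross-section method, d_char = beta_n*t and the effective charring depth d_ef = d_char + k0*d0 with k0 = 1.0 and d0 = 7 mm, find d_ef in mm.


d_char = 0.55 * 60 = 33 mm
d_ef = 33 + 1.0*7 = 40 mm

40 mm


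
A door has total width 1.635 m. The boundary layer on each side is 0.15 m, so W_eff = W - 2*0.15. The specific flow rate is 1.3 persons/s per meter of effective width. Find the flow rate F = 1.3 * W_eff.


W_eff = 1.635 - 0.30 = 1.335 m
F = 1.3 * 1.335 = 1.7355 persons/s

1.7355 persons/s


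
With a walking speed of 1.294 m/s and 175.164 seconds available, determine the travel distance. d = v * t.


d = 1.294 * 175.164 = 226.66 m

226.66 m


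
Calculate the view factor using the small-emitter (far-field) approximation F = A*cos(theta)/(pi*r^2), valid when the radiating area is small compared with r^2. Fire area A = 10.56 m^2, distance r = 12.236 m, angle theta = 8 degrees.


cos(8 deg) = 0.99027
pi*r^2 = 470.36
F = 10.56 * 0.99027 / 470.36 = 0.022232

0.022232


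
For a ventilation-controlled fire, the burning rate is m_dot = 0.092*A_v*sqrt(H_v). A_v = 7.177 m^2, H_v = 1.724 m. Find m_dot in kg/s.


sqrt(H_v) = 1.3130
m_dot = 0.092 * 7.177 * 1.3130 = 0.86696 kg/s

0.86696 kg/s


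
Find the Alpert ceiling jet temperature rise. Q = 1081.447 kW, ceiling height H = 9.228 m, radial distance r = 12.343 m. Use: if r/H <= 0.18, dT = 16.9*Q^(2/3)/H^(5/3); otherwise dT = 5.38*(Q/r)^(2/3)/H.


r/H = 12.343 / 9.228 = 1.3376
r/H > 0.18, so dT = 5.38*(Q/r)^(2/3)/H
Q/r = 87.616
(Q/r)^(2/3) = 19.727
dT = 5.38 * 19.727 / 9.228 = 11.501 K

11.501 K


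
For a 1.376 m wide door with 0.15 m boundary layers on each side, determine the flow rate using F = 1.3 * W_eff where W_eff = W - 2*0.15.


W_eff = 1.376 - 0.30 = 1.076 m
F = 1.3 * 1.076 = 1.3988 persons/s

1.3988 persons/s


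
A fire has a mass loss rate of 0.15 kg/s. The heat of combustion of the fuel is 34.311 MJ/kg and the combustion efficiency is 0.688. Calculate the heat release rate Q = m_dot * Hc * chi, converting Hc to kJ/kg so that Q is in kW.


Hc = 34.311 MJ/kg = 34.311 * 1000 kJ/kg = 34311 kJ/kg
Q = 0.15 kg/s * 34311 kJ/kg * 0.688 = 3540.9 kW

3540.9 kW


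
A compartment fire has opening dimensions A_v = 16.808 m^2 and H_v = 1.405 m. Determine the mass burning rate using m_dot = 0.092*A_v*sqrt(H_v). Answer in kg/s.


sqrt(H_v) = 1.1853
m_dot = 0.092 * 16.808 * 1.1853 = 1.8329 kg/s

1.8329 kg/s


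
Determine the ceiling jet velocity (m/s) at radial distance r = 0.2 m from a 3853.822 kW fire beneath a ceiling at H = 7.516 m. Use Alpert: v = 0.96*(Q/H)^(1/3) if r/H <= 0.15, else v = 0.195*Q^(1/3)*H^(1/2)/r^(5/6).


r/H = 0.2 / 7.516 = 0.026610
r/H <= 0.15, so v = 0.96*(Q/H)^(1/3)
Q/H = 512.75
(Q/H)^(1/3) = 8.0039
v = 0.96 * 8.0039 = 7.6837 m/s

7.6837 m/s


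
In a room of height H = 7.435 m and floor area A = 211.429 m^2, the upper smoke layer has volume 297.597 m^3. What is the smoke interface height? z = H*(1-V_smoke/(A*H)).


V/(A*H) = 0.18931
1 - 0.18931 = 0.81069
z = 7.435 * 0.81069 = 6.0274 m

6.0274 m


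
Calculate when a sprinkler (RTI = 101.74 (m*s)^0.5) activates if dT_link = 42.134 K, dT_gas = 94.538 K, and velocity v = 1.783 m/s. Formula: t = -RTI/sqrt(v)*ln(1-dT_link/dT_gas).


dT_link/dT_gas = 0.44568
ln(1 - 0.44568) = -0.59002
t = -101.74 / sqrt(1.783) * -0.59002 = 44.955 s

44.955 s


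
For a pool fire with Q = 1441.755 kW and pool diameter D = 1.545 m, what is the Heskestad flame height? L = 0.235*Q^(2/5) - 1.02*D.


Q^(2/5) = 18.347
0.235 * Q^(2/5) = 4.3115
1.02 * D = 1.5759
L = 2.7356 m

2.7356 m


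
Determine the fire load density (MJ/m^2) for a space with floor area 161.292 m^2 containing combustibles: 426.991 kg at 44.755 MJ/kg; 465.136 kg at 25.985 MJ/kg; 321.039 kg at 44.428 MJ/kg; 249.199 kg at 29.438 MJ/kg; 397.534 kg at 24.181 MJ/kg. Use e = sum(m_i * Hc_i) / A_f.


Total energy = 426.991*44.755 + 465.136*25.985 + 321.039*44.428 + 249.199*29.438 + 397.534*24.181
= 19109.98 + 12086.56 + 14263.12 + 7335.920 + 9612.770
= 62408.35 MJ
e = 62408.35 / 161.292 = 386.93 MJ/m^2

386.93 MJ/m^2


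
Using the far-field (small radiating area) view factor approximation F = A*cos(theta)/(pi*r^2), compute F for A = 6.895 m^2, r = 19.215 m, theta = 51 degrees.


cos(51 deg) = 0.62932
pi*r^2 = 1159.9
F = 6.895 * 0.62932 / 1159.9 = 0.0037409

0.0037409


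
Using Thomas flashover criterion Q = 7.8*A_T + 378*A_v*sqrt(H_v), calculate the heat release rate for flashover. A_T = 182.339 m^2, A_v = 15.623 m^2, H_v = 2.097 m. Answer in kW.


7.8*A_T = 1422.2
sqrt(H_v) = 1.4481
378*A_v*sqrt(H_v) = 8551.8
Q = 1422.2 + 8551.8 = 9974.0 kW

9974.0 kW


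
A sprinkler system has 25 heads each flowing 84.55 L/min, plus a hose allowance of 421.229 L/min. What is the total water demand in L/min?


Sprinkler demand = 25 * 84.55 = 2113.75 L/min
Total = 2113.75 + 421.229 = 2534.979 L/min

2534.979 L/min


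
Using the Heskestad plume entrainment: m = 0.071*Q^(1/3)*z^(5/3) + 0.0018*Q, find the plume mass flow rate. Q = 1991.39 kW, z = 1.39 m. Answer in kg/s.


Q^(1/3) = 12.581
z^(5/3) = 1.7312
First term = 0.071 * 12.581 * 1.7312 = 1.5464
Second term = 0.0018 * 1991.39 = 3.5845
m = 5.1309 kg/s

5.1309 kg/s


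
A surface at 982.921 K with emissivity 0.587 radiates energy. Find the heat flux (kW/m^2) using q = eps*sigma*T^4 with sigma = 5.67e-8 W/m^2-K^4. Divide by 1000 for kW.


T^4 = 9.3341e+11
q = 0.587 * 5.67e-8 * 9.3341e+11 / 1000 = 31.067 kW/m^2

31.067 kW/m^2


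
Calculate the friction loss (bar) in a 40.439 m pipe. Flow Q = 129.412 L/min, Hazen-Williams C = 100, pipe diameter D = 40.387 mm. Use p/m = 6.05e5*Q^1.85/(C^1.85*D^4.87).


Q^1.85 = 8075.2
C^1.85 = 5011.9
D^4.87 = 6.6435e+07
p/m = 0.014673 bar/m
p_total = 0.014673 * 40.439 = 0.59335 bar

0.59335 bar


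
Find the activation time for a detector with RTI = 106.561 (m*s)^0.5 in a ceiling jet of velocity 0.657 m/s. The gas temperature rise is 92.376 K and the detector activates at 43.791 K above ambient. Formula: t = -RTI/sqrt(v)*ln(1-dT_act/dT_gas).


dT_act/dT_gas = 0.47405
ln(1 - 0.47405) = -0.64255
t = -106.561 / sqrt(0.657) * -0.64255 = 84.474 s

84.474 s


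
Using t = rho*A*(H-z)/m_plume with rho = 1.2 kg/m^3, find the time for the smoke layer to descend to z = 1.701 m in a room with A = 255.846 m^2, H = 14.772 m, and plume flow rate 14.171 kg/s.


H - z = 13.071 m
t = 1.2 * 255.846 * 13.071 / 14.171 = 283.18 s

283.18 s


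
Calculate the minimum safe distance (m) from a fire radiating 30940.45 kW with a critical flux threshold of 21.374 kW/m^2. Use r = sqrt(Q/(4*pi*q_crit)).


4*pi*q_crit = 268.59
Q/(4*pi*q_crit) = 115.19
r = sqrt(115.19) = 10.733 m

10.733 m


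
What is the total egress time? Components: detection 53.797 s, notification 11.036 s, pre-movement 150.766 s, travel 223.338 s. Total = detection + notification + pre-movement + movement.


Total = 53.797 + 11.036 + 150.766 + 223.338 = 438.937 s

438.937 s


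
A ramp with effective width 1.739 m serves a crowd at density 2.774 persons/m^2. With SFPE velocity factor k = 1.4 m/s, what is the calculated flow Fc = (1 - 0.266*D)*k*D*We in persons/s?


1 - 0.266*D = 1 - 0.266*2.774 = 0.26212
Fs = 0.26212 * 1.4 * 2.774 = 1.0180 persons/(s*m)
Fc = 1.0180 * 1.739 = 1.7702 persons/s

1.7702 persons/s


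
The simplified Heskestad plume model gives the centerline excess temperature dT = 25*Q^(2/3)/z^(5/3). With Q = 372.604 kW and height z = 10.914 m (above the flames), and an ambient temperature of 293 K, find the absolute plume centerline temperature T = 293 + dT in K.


Q^(2/3) = 51.780
z^(5/3) = 53.700
dT = 25 * 51.780 / 53.700 = 24.106 K
T = 293 + 24.106 = 317.11 K

317.11 K


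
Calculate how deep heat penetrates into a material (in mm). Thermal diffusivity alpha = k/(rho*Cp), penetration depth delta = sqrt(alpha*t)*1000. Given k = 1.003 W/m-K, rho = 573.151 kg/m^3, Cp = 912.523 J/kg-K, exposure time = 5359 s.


alpha = 1.003 / (573.151 * 912.523) = 1.9177e-06 m^2/s
alpha * t = 0.010277
delta = sqrt(0.010277) * 1000 = 101.38 mm

101.38 mm


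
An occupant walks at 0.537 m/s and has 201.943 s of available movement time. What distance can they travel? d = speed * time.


d = 0.537 * 201.943 = 108.44 m

108.44 m


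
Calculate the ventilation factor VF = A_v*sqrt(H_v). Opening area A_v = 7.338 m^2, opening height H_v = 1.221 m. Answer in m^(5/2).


sqrt(H_v) = 1.1050
VF = 7.338 * 1.1050 = 8.1084 m^(5/2)

8.1084 m^(5/2)


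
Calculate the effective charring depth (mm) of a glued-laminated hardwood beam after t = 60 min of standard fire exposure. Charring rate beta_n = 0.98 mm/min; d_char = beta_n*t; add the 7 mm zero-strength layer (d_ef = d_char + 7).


d_char = 0.98 * 60 = 58.8 mm
d_ef = 58.8 + 1.0*7 = 65.8 mm

65.8 mm


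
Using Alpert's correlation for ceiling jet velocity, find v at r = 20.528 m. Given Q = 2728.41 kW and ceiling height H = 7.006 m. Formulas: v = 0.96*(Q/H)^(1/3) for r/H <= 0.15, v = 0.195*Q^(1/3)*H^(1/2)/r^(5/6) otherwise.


r/H = 20.528 / 7.006 = 2.9301
r/H > 0.15, so v = 0.195*Q^(1/3)*H^(1/2)/r^(5/6)
Q^(1/3) = 13.973
H^(1/2) = 2.6469
r^(5/6) = 12.406
v = 0.195 * 13.973 * 2.6469 / 12.406 = 0.58137 m/s

0.58137 m/s


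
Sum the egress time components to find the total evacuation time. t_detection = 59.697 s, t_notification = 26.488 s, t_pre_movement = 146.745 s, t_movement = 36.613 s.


Total = 59.697 + 26.488 + 146.745 + 36.613 = 269.543 s

269.543 s


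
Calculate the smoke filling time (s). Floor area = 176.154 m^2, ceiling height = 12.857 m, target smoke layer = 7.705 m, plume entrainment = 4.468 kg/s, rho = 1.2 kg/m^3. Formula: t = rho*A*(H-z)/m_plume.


H - z = 5.152 m
t = 1.2 * 176.154 * 5.152 / 4.468 = 243.75 s

243.75 s


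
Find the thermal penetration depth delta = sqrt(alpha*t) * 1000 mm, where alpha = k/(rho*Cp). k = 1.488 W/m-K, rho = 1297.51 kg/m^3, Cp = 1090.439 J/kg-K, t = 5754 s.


alpha = 1.488 / (1297.51 * 1090.439) = 1.0517e-06 m^2/s
alpha * t = 0.0060515
delta = sqrt(0.0060515) * 1000 = 77.791 mm

77.791 mm


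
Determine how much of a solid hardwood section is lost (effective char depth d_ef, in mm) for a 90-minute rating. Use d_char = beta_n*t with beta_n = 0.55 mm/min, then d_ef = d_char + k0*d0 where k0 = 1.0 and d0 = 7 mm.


d_char = 0.55 * 90 = 49.5 mm
d_ef = 49.5 + 1.0*7 = 56.5 mm

56.5 mm


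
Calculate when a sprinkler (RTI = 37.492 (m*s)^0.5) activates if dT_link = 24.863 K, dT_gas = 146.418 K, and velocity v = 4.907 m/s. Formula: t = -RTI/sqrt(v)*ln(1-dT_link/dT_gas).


dT_link/dT_gas = 0.16981
ln(1 - 0.16981) = -0.18610
t = -37.492 / sqrt(4.907) * -0.18610 = 3.1497 s

3.1497 s


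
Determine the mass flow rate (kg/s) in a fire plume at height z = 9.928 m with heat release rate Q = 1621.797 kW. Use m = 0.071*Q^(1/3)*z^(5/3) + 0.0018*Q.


Q^(1/3) = 11.749
z^(5/3) = 45.860
First term = 0.071 * 11.749 * 45.860 = 38.255
Second term = 0.0018 * 1621.797 = 2.9192
m = 41.175 kg/s

41.175 kg/s


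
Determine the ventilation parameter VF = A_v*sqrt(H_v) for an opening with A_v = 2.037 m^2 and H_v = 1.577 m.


sqrt(H_v) = 1.2558
VF = 2.037 * 1.2558 = 2.5580 m^(5/2)

2.5580 m^(5/2)


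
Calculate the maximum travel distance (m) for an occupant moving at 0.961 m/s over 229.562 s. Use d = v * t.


d = 0.961 * 229.562 = 220.61 m

220.61 m


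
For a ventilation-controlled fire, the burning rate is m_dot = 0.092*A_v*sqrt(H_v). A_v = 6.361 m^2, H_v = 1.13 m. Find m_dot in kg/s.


sqrt(H_v) = 1.0630
m_dot = 0.092 * 6.361 * 1.0630 = 0.62209 kg/s

0.62209 kg/s


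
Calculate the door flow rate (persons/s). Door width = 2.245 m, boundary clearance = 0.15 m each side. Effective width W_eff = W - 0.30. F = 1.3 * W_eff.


W_eff = 2.245 - 0.30 = 1.945 m
F = 1.3 * 1.945 = 2.5285 persons/s

2.5285 persons/s


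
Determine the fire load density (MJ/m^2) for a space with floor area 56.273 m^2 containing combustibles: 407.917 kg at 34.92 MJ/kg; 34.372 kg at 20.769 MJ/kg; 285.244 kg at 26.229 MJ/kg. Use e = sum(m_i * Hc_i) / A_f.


Total energy = 407.917*34.92 + 34.372*20.769 + 285.244*26.229
= 14244.46 + 713.8721 + 7481.665
= 22440.00 MJ
e = 22440.00 / 56.273 = 398.77 MJ/m^2

398.77 MJ/m^2


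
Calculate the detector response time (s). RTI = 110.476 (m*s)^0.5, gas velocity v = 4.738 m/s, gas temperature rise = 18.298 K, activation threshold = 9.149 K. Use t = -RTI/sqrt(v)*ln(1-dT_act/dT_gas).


dT_act/dT_gas = 0.5
ln(1 - 0.5) = -0.69315
t = -110.476 / sqrt(4.738) * -0.69315 = 35.180 s

35.180 s


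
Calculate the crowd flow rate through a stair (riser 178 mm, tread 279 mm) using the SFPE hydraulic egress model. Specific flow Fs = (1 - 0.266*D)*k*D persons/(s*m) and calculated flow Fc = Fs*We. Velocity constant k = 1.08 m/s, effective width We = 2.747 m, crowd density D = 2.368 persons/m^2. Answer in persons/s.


1 - 0.266*D = 1 - 0.266*2.368 = 0.37011
Fs = 0.37011 * 1.08 * 2.368 = 0.94654 persons/(s*m)
Fc = 0.94654 * 2.747 = 2.6001 persons/s

2.6001 persons/s


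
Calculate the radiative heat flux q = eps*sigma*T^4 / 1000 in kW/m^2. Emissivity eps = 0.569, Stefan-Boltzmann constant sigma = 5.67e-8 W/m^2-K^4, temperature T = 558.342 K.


T^4 = 9.7185e+10
q = 0.569 * 5.67e-8 * 9.7185e+10 / 1000 = 3.1354 kW/m^2

3.1354 kW/m^2


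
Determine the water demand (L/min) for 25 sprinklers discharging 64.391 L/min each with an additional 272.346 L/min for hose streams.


Sprinkler demand = 25 * 64.391 = 1609.775 L/min
Total = 1609.775 + 272.346 = 1882.121 L/min

1882.121 L/min


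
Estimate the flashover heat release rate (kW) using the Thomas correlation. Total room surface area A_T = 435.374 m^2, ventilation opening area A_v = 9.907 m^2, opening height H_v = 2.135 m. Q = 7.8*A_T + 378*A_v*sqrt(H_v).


7.8*A_T = 3395.9
sqrt(H_v) = 1.4612
378*A_v*sqrt(H_v) = 5471.8
Q = 3395.9 + 5471.8 = 8867.8 kW

8867.8 kW


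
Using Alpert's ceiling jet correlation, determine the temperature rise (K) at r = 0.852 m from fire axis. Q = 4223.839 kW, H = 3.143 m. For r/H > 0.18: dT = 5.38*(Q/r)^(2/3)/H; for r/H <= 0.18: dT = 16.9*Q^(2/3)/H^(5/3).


r/H = 0.852 / 3.143 = 0.27108
r/H > 0.18, so dT = 5.38*(Q/r)^(2/3)/H
Q/r = 4957.6
(Q/r)^(2/3) = 290.74
dT = 5.38 * 290.74 / 3.143 = 497.68 K

497.68 K


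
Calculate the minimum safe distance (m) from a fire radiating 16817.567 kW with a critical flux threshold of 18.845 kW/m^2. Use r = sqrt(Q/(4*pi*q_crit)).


4*pi*q_crit = 236.81
Q/(4*pi*q_crit) = 71.016
r = sqrt(71.016) = 8.4271 m

8.4271 m


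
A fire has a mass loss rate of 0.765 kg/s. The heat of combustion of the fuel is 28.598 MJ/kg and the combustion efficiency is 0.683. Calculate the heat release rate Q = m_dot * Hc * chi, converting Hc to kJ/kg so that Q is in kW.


Hc = 28.598 MJ/kg = 28.598 * 1000 kJ/kg = 28598 kJ/kg
Q = 0.765 kg/s * 28598 kJ/kg * 0.683 = 14942 kW

14942 kW


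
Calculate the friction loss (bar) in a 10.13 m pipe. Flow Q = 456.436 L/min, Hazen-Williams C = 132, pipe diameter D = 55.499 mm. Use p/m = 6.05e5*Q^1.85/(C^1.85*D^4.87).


Q^1.85 = 83148
C^1.85 = 8376.5
D^4.87 = 3.1237e+08
p/m = 0.019226 bar/m
p_total = 0.019226 * 10.13 = 0.19475 bar

0.19475 bar


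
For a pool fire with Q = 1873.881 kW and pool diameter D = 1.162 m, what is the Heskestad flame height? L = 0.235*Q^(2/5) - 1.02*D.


Q^(2/5) = 20.375
0.235 * Q^(2/5) = 4.7881
1.02 * D = 1.1852
L = 3.6029 m

3.6029 m


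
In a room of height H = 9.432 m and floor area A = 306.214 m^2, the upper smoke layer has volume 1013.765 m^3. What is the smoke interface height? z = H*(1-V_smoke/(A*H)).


V/(A*H) = 0.35100
1 - 0.35100 = 0.64900
z = 9.432 * 0.64900 = 6.1214 m

6.1214 m


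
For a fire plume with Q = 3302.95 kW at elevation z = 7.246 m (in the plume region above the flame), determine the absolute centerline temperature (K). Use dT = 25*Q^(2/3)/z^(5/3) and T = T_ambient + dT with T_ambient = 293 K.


Q^(2/3) = 221.79
z^(5/3) = 27.133
dT = 25 * 221.79 / 27.133 = 204.35 K
T = 293 + 204.35 = 497.35 K

497.35 K


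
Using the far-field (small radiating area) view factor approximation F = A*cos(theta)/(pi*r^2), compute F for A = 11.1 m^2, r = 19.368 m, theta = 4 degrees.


cos(4 deg) = 0.99756
pi*r^2 = 1178.5
F = 11.1 * 0.99756 / 1178.5 = 0.0093960

0.0093960


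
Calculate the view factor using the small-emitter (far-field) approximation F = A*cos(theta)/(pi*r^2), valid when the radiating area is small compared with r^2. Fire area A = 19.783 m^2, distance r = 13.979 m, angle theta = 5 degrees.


cos(5 deg) = 0.99619
pi*r^2 = 613.91
F = 19.783 * 0.99619 / 613.91 = 0.032102

0.032102


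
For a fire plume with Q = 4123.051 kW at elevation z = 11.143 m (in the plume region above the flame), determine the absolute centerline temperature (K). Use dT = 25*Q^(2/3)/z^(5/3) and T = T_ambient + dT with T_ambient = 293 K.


Q^(2/3) = 257.13
z^(5/3) = 55.591
dT = 25 * 257.13 / 55.591 = 115.63 K
T = 293 + 115.63 = 408.63 K

408.63 K


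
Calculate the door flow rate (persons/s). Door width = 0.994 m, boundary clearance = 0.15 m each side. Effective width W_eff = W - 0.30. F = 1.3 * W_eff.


W_eff = 0.994 - 0.30 = 0.694 m
F = 1.3 * 0.694 = 0.90220 persons/s

0.90220 persons/s


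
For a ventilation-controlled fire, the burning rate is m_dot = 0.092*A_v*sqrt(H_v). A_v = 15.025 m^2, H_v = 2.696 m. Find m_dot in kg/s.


sqrt(H_v) = 1.6420
m_dot = 0.092 * 15.025 * 1.6420 = 2.2697 kg/s

2.2697 kg/s


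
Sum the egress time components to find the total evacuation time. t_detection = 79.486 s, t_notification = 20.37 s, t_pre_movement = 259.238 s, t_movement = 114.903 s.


Total = 79.486 + 20.37 + 259.238 + 114.903 = 473.997 s

473.997 s


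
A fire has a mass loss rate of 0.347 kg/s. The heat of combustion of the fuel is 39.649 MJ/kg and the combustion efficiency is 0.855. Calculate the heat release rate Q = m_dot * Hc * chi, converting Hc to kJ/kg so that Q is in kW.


Hc = 39.649 MJ/kg = 39.649 * 1000 kJ/kg = 39649 kJ/kg
Q = 0.347 kg/s * 39649 kJ/kg * 0.855 = 11763 kW

11763 kW


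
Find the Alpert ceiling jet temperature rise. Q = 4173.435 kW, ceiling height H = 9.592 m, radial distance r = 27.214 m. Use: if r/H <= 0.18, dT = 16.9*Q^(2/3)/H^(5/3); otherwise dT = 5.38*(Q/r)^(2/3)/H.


r/H = 27.214 / 9.592 = 2.8372
r/H > 0.18, so dT = 5.38*(Q/r)^(2/3)/H
Q/r = 153.36
(Q/r)^(2/3) = 28.651
dT = 5.38 * 28.651 / 9.592 = 16.070 K

16.070 K


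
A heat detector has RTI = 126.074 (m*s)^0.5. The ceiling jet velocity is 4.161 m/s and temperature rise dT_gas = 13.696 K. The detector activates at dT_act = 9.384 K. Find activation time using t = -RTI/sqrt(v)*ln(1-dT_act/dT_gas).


dT_act/dT_gas = 0.68516
ln(1 - 0.68516) = -1.1557
t = -126.074 / sqrt(4.161) * -1.1557 = 71.429 s

71.429 s


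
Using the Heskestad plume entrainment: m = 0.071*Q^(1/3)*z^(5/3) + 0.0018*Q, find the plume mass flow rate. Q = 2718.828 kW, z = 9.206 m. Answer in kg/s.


Q^(1/3) = 13.957
z^(5/3) = 40.438
First term = 0.071 * 13.957 * 40.438 = 40.072
Second term = 0.0018 * 2718.828 = 4.8939
m = 44.966 kg/s

44.966 kg/s


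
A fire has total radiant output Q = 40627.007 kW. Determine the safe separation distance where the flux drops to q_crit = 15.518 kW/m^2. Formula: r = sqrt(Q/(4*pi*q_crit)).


4*pi*q_crit = 195.00
Q/(4*pi*q_crit) = 208.34
r = sqrt(208.34) = 14.434 m

14.434 m
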